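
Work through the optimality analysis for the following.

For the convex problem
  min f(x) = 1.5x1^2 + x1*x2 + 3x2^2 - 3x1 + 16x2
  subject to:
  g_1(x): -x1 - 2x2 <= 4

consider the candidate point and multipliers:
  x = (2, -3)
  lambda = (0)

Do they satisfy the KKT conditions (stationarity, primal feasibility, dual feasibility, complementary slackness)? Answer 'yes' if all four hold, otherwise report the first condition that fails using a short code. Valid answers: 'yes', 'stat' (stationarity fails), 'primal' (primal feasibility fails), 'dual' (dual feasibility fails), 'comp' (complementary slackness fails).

Gradient of f: grad f(x) = Q x + c = (0, 0)
Constraint values g_i(x) = a_i^T x - b_i:
  g_1((2, -3)) = 0
Stationarity residual: grad f(x) + sum_i lambda_i a_i = (0, 0)
  -> stationarity OK
Primal feasibility (all g_i <= 0): OK
Dual feasibility (all lambda_i >= 0): OK
Complementary slackness (lambda_i * g_i(x) = 0 for all i): OK

Verdict: yes, KKT holds.

yes


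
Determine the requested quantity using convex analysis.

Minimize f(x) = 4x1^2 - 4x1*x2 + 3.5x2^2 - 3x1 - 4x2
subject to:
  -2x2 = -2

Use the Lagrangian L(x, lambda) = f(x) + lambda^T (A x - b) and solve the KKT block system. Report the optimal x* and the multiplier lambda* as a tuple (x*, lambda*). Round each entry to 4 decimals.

Form the Lagrangian:
  L(x, lambda) = (1/2) x^T Q x + c^T x + lambda^T (A x - b)
Stationarity (grad_x L = 0): Q x + c + A^T lambda = 0.
Primal feasibility: A x = b.

This gives the KKT block system:
  [ Q   A^T ] [ x     ]   [-c ]
  [ A    0  ] [ lambda ] = [ b ]

Solving the linear system:
  x*      = (0.875, 1)
  lambda* = (-0.25)
  f(x*)   = -3.5625

x* = (0.875, 1), lambda* = (-0.25)


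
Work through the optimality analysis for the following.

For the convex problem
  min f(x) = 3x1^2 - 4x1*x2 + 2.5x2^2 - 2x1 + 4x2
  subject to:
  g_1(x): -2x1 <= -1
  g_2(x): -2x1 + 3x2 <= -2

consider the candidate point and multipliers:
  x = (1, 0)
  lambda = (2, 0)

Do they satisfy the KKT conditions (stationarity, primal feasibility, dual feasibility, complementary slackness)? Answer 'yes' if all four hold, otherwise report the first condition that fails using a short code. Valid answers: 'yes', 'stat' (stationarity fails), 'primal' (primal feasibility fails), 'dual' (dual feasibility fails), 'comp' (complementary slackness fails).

Gradient of f: grad f(x) = Q x + c = (4, 0)
Constraint values g_i(x) = a_i^T x - b_i:
  g_1((1, 0)) = -1
  g_2((1, 0)) = 0
Stationarity residual: grad f(x) + sum_i lambda_i a_i = (0, 0)
  -> stationarity OK
Primal feasibility (all g_i <= 0): OK
Dual feasibility (all lambda_i >= 0): OK
Complementary slackness (lambda_i * g_i(x) = 0 for all i): FAILS

Verdict: the first failing condition is complementary_slackness -> comp.

comp


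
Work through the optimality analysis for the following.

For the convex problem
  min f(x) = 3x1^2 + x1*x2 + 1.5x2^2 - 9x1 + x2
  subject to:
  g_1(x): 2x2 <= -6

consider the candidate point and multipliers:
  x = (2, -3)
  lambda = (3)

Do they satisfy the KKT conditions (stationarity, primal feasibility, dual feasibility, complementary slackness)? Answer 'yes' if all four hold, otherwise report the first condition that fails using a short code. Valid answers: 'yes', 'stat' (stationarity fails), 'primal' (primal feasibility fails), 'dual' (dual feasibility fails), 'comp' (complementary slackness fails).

Gradient of f: grad f(x) = Q x + c = (0, -6)
Constraint values g_i(x) = a_i^T x - b_i:
  g_1((2, -3)) = 0
Stationarity residual: grad f(x) + sum_i lambda_i a_i = (0, 0)
  -> stationarity OK
Primal feasibility (all g_i <= 0): OK
Dual feasibility (all lambda_i >= 0): OK
Complementary slackness (lambda_i * g_i(x) = 0 for all i): OK

Verdict: yes, KKT holds.

yes


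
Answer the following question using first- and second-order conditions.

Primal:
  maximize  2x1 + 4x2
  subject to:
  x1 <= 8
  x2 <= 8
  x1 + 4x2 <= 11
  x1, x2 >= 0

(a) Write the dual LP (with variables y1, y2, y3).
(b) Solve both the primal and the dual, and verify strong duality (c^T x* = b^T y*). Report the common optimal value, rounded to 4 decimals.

The standard primal-dual pair for 'max c^T x s.t. A x <= b, x >= 0' is:
  Dual:  min b^T y  s.t.  A^T y >= c,  y >= 0.

So the dual LP is:
  minimize  8y1 + 8y2 + 11y3
  subject to:
    y1 + y3 >= 2
    y2 + 4y3 >= 4
    y1, y2, y3 >= 0

Solving the primal: x* = (8, 0.75).
  primal value c^T x* = 19.
Solving the dual: y* = (1, 0, 1).
  dual value b^T y* = 19.
Strong duality: c^T x* = b^T y*. Confirmed.

19


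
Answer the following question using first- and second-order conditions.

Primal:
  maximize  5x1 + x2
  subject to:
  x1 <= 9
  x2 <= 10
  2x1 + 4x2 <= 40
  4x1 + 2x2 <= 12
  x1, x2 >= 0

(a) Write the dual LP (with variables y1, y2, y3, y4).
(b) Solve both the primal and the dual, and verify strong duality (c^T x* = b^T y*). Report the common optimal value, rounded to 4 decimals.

The standard primal-dual pair for 'max c^T x s.t. A x <= b, x >= 0' is:
  Dual:  min b^T y  s.t.  A^T y >= c,  y >= 0.

So the dual LP is:
  minimize  9y1 + 10y2 + 40y3 + 12y4
  subject to:
    y1 + 2y3 + 4y4 >= 5
    y2 + 4y3 + 2y4 >= 1
    y1, y2, y3, y4 >= 0

Solving the primal: x* = (3, 0).
  primal value c^T x* = 15.
Solving the dual: y* = (0, 0, 0, 1.25).
  dual value b^T y* = 15.
Strong duality: c^T x* = b^T y*. Confirmed.

15


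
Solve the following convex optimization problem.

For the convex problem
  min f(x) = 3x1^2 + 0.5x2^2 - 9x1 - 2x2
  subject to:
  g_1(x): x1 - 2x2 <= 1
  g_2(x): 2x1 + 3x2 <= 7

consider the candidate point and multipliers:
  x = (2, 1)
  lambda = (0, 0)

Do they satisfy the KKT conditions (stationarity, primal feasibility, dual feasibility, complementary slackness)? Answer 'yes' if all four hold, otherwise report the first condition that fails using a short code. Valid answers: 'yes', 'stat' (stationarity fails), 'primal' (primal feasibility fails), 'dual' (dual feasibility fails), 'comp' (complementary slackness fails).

Gradient of f: grad f(x) = Q x + c = (3, -1)
Constraint values g_i(x) = a_i^T x - b_i:
  g_1((2, 1)) = -1
  g_2((2, 1)) = 0
Stationarity residual: grad f(x) + sum_i lambda_i a_i = (3, -1)
  -> stationarity FAILS
Primal feasibility (all g_i <= 0): OK
Dual feasibility (all lambda_i >= 0): OK
Complementary slackness (lambda_i * g_i(x) = 0 for all i): OK

Verdict: the first failing condition is stationarity -> stat.

stat


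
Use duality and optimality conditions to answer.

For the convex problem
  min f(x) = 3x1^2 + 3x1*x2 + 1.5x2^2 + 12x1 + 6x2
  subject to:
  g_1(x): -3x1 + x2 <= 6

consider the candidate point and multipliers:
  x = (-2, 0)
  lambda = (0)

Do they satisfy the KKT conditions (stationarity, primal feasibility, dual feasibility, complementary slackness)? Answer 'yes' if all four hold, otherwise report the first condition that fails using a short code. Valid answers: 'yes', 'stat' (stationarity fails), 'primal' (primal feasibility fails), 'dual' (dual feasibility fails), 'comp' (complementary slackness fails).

Gradient of f: grad f(x) = Q x + c = (0, 0)
Constraint values g_i(x) = a_i^T x - b_i:
  g_1((-2, 0)) = 0
Stationarity residual: grad f(x) + sum_i lambda_i a_i = (0, 0)
  -> stationarity OK
Primal feasibility (all g_i <= 0): OK
Dual feasibility (all lambda_i >= 0): OK
Complementary slackness (lambda_i * g_i(x) = 0 for all i): OK

Verdict: yes, KKT holds.

yes


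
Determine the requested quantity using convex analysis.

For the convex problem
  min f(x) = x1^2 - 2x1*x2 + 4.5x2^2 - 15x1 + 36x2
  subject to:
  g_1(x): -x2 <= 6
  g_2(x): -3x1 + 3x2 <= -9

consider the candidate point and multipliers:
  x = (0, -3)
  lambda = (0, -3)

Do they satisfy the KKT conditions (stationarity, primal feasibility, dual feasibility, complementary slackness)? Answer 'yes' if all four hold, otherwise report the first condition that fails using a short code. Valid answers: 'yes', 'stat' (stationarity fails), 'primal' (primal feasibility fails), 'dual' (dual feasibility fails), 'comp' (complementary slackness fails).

Gradient of f: grad f(x) = Q x + c = (-9, 9)
Constraint values g_i(x) = a_i^T x - b_i:
  g_1((0, -3)) = -3
  g_2((0, -3)) = 0
Stationarity residual: grad f(x) + sum_i lambda_i a_i = (0, 0)
  -> stationarity OK
Primal feasibility (all g_i <= 0): OK
Dual feasibility (all lambda_i >= 0): FAILS
Complementary slackness (lambda_i * g_i(x) = 0 for all i): OK

Verdict: the first failing condition is dual_feasibility -> dual.

dual


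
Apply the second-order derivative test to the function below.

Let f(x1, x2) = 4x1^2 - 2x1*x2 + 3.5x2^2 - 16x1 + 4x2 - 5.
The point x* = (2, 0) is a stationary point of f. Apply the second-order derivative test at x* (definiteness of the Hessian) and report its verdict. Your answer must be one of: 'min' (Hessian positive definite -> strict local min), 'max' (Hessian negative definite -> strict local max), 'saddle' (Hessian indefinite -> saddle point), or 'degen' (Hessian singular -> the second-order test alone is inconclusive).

Compute the Hessian H = grad^2 f:
  H = [[8, -2], [-2, 7]]
Verify stationarity: grad f(x*) = H x* + g = (0, 0).
Eigenvalues of H: 5.4384, 9.5616.
Both eigenvalues > 0, so H is positive definite -> x* is a strict local min.

min


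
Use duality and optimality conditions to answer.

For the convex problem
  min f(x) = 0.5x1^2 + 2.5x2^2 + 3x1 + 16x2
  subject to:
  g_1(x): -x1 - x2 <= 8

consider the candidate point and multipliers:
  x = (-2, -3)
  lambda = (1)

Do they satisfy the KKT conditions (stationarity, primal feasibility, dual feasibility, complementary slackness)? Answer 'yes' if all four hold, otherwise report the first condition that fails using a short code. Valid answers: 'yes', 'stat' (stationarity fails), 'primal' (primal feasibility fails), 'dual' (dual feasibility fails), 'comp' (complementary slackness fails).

Gradient of f: grad f(x) = Q x + c = (1, 1)
Constraint values g_i(x) = a_i^T x - b_i:
  g_1((-2, -3)) = -3
Stationarity residual: grad f(x) + sum_i lambda_i a_i = (0, 0)
  -> stationarity OK
Primal feasibility (all g_i <= 0): OK
Dual feasibility (all lambda_i >= 0): OK
Complementary slackness (lambda_i * g_i(x) = 0 for all i): FAILS

Verdict: the first failing condition is complementary_slackness -> comp.

comp


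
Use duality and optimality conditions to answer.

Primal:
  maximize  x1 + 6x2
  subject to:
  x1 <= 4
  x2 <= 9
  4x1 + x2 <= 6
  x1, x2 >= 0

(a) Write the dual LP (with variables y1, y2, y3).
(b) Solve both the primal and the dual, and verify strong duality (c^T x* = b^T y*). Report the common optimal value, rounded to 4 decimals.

The standard primal-dual pair for 'max c^T x s.t. A x <= b, x >= 0' is:
  Dual:  min b^T y  s.t.  A^T y >= c,  y >= 0.

So the dual LP is:
  minimize  4y1 + 9y2 + 6y3
  subject to:
    y1 + 4y3 >= 1
    y2 + y3 >= 6
    y1, y2, y3 >= 0

Solving the primal: x* = (0, 6).
  primal value c^T x* = 36.
Solving the dual: y* = (0, 0, 6).
  dual value b^T y* = 36.
Strong duality: c^T x* = b^T y*. Confirmed.

36


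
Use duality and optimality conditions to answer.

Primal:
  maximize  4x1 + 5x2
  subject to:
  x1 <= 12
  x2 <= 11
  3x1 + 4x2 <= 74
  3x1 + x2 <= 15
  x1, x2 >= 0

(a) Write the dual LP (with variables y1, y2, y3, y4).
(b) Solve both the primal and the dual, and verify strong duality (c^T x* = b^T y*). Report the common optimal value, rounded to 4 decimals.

The standard primal-dual pair for 'max c^T x s.t. A x <= b, x >= 0' is:
  Dual:  min b^T y  s.t.  A^T y >= c,  y >= 0.

So the dual LP is:
  minimize  12y1 + 11y2 + 74y3 + 15y4
  subject to:
    y1 + 3y3 + 3y4 >= 4
    y2 + 4y3 + y4 >= 5
    y1, y2, y3, y4 >= 0

Solving the primal: x* = (1.3333, 11).
  primal value c^T x* = 60.3333.
Solving the dual: y* = (0, 3.6667, 0, 1.3333).
  dual value b^T y* = 60.3333.
Strong duality: c^T x* = b^T y*. Confirmed.

60.3333


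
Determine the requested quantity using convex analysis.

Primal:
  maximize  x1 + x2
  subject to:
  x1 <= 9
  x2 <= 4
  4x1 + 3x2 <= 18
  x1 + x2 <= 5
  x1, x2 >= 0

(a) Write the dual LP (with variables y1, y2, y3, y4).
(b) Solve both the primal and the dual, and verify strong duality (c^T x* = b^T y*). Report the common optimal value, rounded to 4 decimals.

The standard primal-dual pair for 'max c^T x s.t. A x <= b, x >= 0' is:
  Dual:  min b^T y  s.t.  A^T y >= c,  y >= 0.

So the dual LP is:
  minimize  9y1 + 4y2 + 18y3 + 5y4
  subject to:
    y1 + 4y3 + y4 >= 1
    y2 + 3y3 + y4 >= 1
    y1, y2, y3, y4 >= 0

Solving the primal: x* = (3, 2).
  primal value c^T x* = 5.
Solving the dual: y* = (0, 0, 0, 1).
  dual value b^T y* = 5.
Strong duality: c^T x* = b^T y*. Confirmed.

5


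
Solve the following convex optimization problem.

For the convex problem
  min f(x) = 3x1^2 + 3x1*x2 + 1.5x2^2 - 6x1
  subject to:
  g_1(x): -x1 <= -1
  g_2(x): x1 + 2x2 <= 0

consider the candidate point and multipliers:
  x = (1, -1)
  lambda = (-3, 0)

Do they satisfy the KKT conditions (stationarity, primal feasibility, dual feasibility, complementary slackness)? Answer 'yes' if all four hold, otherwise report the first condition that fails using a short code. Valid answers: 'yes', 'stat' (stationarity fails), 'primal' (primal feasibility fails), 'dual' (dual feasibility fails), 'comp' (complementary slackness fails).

Gradient of f: grad f(x) = Q x + c = (-3, 0)
Constraint values g_i(x) = a_i^T x - b_i:
  g_1((1, -1)) = 0
  g_2((1, -1)) = -1
Stationarity residual: grad f(x) + sum_i lambda_i a_i = (0, 0)
  -> stationarity OK
Primal feasibility (all g_i <= 0): OK
Dual feasibility (all lambda_i >= 0): FAILS
Complementary slackness (lambda_i * g_i(x) = 0 for all i): OK

Verdict: the first failing condition is dual_feasibility -> dual.

dual


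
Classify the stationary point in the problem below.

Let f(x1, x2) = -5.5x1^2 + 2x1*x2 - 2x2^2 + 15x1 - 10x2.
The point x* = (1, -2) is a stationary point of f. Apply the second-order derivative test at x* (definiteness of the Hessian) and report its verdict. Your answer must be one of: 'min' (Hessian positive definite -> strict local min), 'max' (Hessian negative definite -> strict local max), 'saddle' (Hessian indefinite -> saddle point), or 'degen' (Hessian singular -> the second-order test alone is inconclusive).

Compute the Hessian H = grad^2 f:
  H = [[-11, 2], [2, -4]]
Verify stationarity: grad f(x*) = H x* + g = (0, 0).
Eigenvalues of H: -11.5311, -3.4689.
Both eigenvalues < 0, so H is negative definite -> x* is a strict local max.

max


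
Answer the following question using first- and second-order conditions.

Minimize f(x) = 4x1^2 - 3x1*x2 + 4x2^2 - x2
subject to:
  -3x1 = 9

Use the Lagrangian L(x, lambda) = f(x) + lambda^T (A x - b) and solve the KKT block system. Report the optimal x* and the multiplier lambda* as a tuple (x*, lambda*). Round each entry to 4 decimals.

Form the Lagrangian:
  L(x, lambda) = (1/2) x^T Q x + c^T x + lambda^T (A x - b)
Stationarity (grad_x L = 0): Q x + c + A^T lambda = 0.
Primal feasibility: A x = b.

This gives the KKT block system:
  [ Q   A^T ] [ x     ]   [-c ]
  [ A    0  ] [ lambda ] = [ b ]

Solving the linear system:
  x*      = (-3, -1)
  lambda* = (-7)
  f(x*)   = 32

x* = (-3, -1), lambda* = (-7)


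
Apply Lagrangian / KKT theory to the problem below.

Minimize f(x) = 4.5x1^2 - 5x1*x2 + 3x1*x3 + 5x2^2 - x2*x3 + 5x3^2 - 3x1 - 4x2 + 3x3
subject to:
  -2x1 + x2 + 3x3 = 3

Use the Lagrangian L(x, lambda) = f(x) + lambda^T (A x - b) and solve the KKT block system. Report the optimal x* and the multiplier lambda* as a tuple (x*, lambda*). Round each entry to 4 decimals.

Form the Lagrangian:
  L(x, lambda) = (1/2) x^T Q x + c^T x + lambda^T (A x - b)
Stationarity (grad_x L = 0): Q x + c + A^T lambda = 0.
Primal feasibility: A x = b.

This gives the KKT block system:
  [ Q   A^T ] [ x     ]   [-c ]
  [ A    0  ] [ lambda ] = [ b ]

Solving the linear system:
  x*      = (-0.1511, 0.6784, 0.6731)
  lambda* = (-2.8664)
  f(x*)   = 4.1793

x* = (-0.1511, 0.6784, 0.6731), lambda* = (-2.8664)


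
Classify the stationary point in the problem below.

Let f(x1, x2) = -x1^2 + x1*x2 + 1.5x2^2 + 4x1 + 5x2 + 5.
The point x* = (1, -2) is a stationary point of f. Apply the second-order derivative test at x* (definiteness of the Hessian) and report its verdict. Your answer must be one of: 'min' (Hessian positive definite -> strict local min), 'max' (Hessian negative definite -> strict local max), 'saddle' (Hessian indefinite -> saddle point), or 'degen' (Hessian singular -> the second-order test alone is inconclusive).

Compute the Hessian H = grad^2 f:
  H = [[-2, 1], [1, 3]]
Verify stationarity: grad f(x*) = H x* + g = (0, 0).
Eigenvalues of H: -2.1926, 3.1926.
Eigenvalues have mixed signs, so H is indefinite -> x* is a saddle point.

saddle


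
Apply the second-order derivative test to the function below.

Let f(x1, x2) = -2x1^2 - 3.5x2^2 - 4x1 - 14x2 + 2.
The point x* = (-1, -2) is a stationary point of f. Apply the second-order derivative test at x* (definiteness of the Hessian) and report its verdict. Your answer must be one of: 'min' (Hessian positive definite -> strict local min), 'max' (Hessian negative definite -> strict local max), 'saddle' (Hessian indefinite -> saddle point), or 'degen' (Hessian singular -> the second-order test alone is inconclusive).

Compute the Hessian H = grad^2 f:
  H = [[-4, 0], [0, -7]]
Verify stationarity: grad f(x*) = H x* + g = (0, 0).
Eigenvalues of H: -7, -4.
Both eigenvalues < 0, so H is negative definite -> x* is a strict local max.

max


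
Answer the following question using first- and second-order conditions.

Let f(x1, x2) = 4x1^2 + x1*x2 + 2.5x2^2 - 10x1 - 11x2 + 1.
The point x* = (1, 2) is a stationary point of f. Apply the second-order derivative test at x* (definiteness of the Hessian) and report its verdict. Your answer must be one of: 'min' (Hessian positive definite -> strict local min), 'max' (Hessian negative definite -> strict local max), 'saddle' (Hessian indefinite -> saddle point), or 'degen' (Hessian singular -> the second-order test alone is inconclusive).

Compute the Hessian H = grad^2 f:
  H = [[8, 1], [1, 5]]
Verify stationarity: grad f(x*) = H x* + g = (0, 0).
Eigenvalues of H: 4.6972, 8.3028.
Both eigenvalues > 0, so H is positive definite -> x* is a strict local min.

min


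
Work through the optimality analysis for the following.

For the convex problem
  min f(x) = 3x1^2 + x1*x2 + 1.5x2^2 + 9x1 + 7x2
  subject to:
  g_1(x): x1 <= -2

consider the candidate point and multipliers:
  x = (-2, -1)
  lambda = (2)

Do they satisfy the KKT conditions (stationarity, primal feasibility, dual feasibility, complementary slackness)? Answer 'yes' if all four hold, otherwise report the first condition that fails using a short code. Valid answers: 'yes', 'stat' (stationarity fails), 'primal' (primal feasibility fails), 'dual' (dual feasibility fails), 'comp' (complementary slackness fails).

Gradient of f: grad f(x) = Q x + c = (-4, 2)
Constraint values g_i(x) = a_i^T x - b_i:
  g_1((-2, -1)) = 0
Stationarity residual: grad f(x) + sum_i lambda_i a_i = (-2, 2)
  -> stationarity FAILS
Primal feasibility (all g_i <= 0): OK
Dual feasibility (all lambda_i >= 0): OK
Complementary slackness (lambda_i * g_i(x) = 0 for all i): OK

Verdict: the first failing condition is stationarity -> stat.

stat


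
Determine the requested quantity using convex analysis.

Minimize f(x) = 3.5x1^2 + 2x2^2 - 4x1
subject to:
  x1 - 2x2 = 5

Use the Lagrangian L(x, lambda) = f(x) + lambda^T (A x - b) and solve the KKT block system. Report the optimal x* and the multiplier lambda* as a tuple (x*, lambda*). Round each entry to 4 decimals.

Form the Lagrangian:
  L(x, lambda) = (1/2) x^T Q x + c^T x + lambda^T (A x - b)
Stationarity (grad_x L = 0): Q x + c + A^T lambda = 0.
Primal feasibility: A x = b.

This gives the KKT block system:
  [ Q   A^T ] [ x     ]   [-c ]
  [ A    0  ] [ lambda ] = [ b ]

Solving the linear system:
  x*      = (1.125, -1.9375)
  lambda* = (-3.875)
  f(x*)   = 7.4375

x* = (1.125, -1.9375), lambda* = (-3.875)


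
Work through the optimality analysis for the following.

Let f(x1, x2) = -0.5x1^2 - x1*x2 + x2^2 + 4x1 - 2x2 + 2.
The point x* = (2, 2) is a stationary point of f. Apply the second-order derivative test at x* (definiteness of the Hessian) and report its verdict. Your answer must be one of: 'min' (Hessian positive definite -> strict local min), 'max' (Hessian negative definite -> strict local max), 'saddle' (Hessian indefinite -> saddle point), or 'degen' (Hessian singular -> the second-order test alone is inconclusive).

Compute the Hessian H = grad^2 f:
  H = [[-1, -1], [-1, 2]]
Verify stationarity: grad f(x*) = H x* + g = (0, 0).
Eigenvalues of H: -1.3028, 2.3028.
Eigenvalues have mixed signs, so H is indefinite -> x* is a saddle point.

saddle


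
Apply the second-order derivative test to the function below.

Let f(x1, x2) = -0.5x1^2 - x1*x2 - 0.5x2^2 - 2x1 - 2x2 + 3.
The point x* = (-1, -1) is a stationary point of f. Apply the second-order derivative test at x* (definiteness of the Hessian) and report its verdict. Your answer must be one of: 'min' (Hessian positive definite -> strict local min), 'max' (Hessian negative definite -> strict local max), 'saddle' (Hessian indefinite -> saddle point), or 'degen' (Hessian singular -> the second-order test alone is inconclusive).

Compute the Hessian H = grad^2 f:
  H = [[-1, -1], [-1, -1]]
Verify stationarity: grad f(x*) = H x* + g = (0, 0).
Eigenvalues of H: -2, 0.
H has a zero eigenvalue (singular; negative semidefinite but not definite), so H is neither positive definite, negative definite, nor indefinite. The second-order test alone is inconclusive -> degen.
(Indeed, f is constant along the null direction of H through x*, so x* is not a strict local extremum.)

degen


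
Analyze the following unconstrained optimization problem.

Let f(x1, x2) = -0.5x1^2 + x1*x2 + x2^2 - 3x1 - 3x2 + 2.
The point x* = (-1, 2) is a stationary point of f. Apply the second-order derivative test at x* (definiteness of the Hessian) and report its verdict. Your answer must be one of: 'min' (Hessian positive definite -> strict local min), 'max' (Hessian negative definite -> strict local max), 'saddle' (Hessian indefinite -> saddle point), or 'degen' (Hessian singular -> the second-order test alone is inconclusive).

Compute the Hessian H = grad^2 f:
  H = [[-1, 1], [1, 2]]
Verify stationarity: grad f(x*) = H x* + g = (0, 0).
Eigenvalues of H: -1.3028, 2.3028.
Eigenvalues have mixed signs, so H is indefinite -> x* is a saddle point.

saddle


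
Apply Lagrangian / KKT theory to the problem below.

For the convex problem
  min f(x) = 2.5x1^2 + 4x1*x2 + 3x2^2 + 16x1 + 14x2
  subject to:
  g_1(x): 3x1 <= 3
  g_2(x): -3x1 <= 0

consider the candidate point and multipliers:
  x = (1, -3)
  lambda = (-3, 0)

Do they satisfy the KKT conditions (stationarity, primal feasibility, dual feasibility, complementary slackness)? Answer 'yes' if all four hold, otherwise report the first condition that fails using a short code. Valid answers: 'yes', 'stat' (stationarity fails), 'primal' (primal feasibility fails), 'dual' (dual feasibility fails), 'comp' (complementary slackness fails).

Gradient of f: grad f(x) = Q x + c = (9, 0)
Constraint values g_i(x) = a_i^T x - b_i:
  g_1((1, -3)) = 0
  g_2((1, -3)) = -3
Stationarity residual: grad f(x) + sum_i lambda_i a_i = (0, 0)
  -> stationarity OK
Primal feasibility (all g_i <= 0): OK
Dual feasibility (all lambda_i >= 0): FAILS
Complementary slackness (lambda_i * g_i(x) = 0 for all i): OK

Verdict: the first failing condition is dual_feasibility -> dual.

dual


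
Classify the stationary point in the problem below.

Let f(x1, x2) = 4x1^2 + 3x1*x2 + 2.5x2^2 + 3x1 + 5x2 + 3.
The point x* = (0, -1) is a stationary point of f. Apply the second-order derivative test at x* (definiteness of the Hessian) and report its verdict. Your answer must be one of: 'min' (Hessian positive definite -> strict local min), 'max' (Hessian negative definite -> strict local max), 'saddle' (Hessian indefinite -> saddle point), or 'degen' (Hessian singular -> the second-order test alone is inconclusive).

Compute the Hessian H = grad^2 f:
  H = [[8, 3], [3, 5]]
Verify stationarity: grad f(x*) = H x* + g = (0, 0).
Eigenvalues of H: 3.1459, 9.8541.
Both eigenvalues > 0, so H is positive definite -> x* is a strict local min.

min


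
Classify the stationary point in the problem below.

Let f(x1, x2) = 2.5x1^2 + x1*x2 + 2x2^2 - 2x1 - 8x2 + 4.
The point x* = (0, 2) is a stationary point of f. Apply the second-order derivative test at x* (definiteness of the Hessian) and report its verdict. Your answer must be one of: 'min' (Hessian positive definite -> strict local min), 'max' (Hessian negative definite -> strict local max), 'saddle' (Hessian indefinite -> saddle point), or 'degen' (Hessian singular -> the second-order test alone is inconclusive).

Compute the Hessian H = grad^2 f:
  H = [[5, 1], [1, 4]]
Verify stationarity: grad f(x*) = H x* + g = (0, 0).
Eigenvalues of H: 3.382, 5.618.
Both eigenvalues > 0, so H is positive definite -> x* is a strict local min.

min


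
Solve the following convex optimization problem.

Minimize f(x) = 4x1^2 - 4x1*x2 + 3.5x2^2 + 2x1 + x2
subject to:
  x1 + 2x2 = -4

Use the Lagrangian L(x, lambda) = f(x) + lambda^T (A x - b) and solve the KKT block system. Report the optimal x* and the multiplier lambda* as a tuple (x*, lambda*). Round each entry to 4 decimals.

Form the Lagrangian:
  L(x, lambda) = (1/2) x^T Q x + c^T x + lambda^T (A x - b)
Stationarity (grad_x L = 0): Q x + c + A^T lambda = 0.
Primal feasibility: A x = b.

This gives the KKT block system:
  [ Q   A^T ] [ x     ]   [-c ]
  [ A    0  ] [ lambda ] = [ b ]

Solving the linear system:
  x*      = (-1.2, -1.4)
  lambda* = (2)
  f(x*)   = 2.1

x* = (-1.2, -1.4), lambda* = (2)


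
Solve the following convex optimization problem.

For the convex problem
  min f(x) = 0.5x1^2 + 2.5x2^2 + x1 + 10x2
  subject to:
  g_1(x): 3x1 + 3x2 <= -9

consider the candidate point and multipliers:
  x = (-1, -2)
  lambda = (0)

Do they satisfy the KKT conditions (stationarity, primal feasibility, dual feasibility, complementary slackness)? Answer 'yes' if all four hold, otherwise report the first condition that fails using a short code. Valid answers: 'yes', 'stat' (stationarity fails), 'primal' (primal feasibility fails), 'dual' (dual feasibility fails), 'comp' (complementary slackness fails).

Gradient of f: grad f(x) = Q x + c = (0, 0)
Constraint values g_i(x) = a_i^T x - b_i:
  g_1((-1, -2)) = 0
Stationarity residual: grad f(x) + sum_i lambda_i a_i = (0, 0)
  -> stationarity OK
Primal feasibility (all g_i <= 0): OK
Dual feasibility (all lambda_i >= 0): OK
Complementary slackness (lambda_i * g_i(x) = 0 for all i): OK

Verdict: yes, KKT holds.

yes


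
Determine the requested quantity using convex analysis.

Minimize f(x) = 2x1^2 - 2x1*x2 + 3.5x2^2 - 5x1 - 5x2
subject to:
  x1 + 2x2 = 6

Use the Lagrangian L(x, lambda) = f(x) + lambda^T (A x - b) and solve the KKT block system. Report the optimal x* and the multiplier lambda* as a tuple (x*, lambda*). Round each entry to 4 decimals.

Form the Lagrangian:
  L(x, lambda) = (1/2) x^T Q x + c^T x + lambda^T (A x - b)
Stationarity (grad_x L = 0): Q x + c + A^T lambda = 0.
Primal feasibility: A x = b.

This gives the KKT block system:
  [ Q   A^T ] [ x     ]   [-c ]
  [ A    0  ] [ lambda ] = [ b ]

Solving the linear system:
  x*      = (2.4516, 1.7742)
  lambda* = (-1.2581)
  f(x*)   = -6.7903

x* = (2.4516, 1.7742), lambda* = (-1.2581)


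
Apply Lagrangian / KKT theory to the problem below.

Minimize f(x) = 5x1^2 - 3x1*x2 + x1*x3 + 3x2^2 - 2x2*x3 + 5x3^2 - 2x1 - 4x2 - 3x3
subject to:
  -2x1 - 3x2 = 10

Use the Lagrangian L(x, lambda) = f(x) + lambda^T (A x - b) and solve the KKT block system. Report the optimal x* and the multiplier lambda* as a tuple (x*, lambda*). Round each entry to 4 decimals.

Form the Lagrangian:
  L(x, lambda) = (1/2) x^T Q x + c^T x + lambda^T (A x - b)
Stationarity (grad_x L = 0): Q x + c + A^T lambda = 0.
Primal feasibility: A x = b.

This gives the KKT block system:
  [ Q   A^T ] [ x     ]   [-c ]
  [ A    0  ] [ lambda ] = [ b ]

Solving the linear system:
  x*      = (-1.4356, -2.3763, -0.0317)
  lambda* = (-4.6292)
  f(x*)   = 29.3818

x* = (-1.4356, -2.3763, -0.0317), lambda* = (-4.6292)


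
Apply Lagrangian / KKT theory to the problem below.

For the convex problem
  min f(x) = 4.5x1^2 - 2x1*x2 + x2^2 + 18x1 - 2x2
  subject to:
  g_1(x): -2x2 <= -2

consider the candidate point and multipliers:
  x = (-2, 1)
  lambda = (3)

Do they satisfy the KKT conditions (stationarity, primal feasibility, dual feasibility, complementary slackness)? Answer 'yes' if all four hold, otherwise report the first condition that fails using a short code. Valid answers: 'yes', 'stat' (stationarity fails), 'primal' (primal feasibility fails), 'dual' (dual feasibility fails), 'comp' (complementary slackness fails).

Gradient of f: grad f(x) = Q x + c = (-2, 4)
Constraint values g_i(x) = a_i^T x - b_i:
  g_1((-2, 1)) = 0
Stationarity residual: grad f(x) + sum_i lambda_i a_i = (-2, -2)
  -> stationarity FAILS
Primal feasibility (all g_i <= 0): OK
Dual feasibility (all lambda_i >= 0): OK
Complementary slackness (lambda_i * g_i(x) = 0 for all i): OK

Verdict: the first failing condition is stationarity -> stat.

stat


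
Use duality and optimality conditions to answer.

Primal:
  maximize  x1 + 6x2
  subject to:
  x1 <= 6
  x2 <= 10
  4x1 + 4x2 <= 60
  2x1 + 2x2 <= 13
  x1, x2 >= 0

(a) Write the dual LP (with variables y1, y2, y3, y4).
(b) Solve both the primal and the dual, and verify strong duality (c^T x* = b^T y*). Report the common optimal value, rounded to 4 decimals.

The standard primal-dual pair for 'max c^T x s.t. A x <= b, x >= 0' is:
  Dual:  min b^T y  s.t.  A^T y >= c,  y >= 0.

So the dual LP is:
  minimize  6y1 + 10y2 + 60y3 + 13y4
  subject to:
    y1 + 4y3 + 2y4 >= 1
    y2 + 4y3 + 2y4 >= 6
    y1, y2, y3, y4 >= 0

Solving the primal: x* = (0, 6.5).
  primal value c^T x* = 39.
Solving the dual: y* = (0, 0, 0, 3).
  dual value b^T y* = 39.
Strong duality: c^T x* = b^T y*. Confirmed.

39


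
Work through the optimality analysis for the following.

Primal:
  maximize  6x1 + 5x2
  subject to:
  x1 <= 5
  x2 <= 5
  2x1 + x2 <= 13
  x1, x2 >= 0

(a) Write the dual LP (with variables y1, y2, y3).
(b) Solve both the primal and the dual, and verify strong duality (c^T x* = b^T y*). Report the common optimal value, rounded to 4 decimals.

The standard primal-dual pair for 'max c^T x s.t. A x <= b, x >= 0' is:
  Dual:  min b^T y  s.t.  A^T y >= c,  y >= 0.

So the dual LP is:
  minimize  5y1 + 5y2 + 13y3
  subject to:
    y1 + 2y3 >= 6
    y2 + y3 >= 5
    y1, y2, y3 >= 0

Solving the primal: x* = (4, 5).
  primal value c^T x* = 49.
Solving the dual: y* = (0, 2, 3).
  dual value b^T y* = 49.
Strong duality: c^T x* = b^T y*. Confirmed.

49


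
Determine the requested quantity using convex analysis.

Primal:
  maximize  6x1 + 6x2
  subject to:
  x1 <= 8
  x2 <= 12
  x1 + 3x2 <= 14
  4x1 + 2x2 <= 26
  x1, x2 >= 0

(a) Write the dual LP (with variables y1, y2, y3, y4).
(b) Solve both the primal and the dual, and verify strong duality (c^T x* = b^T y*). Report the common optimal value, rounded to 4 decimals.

The standard primal-dual pair for 'max c^T x s.t. A x <= b, x >= 0' is:
  Dual:  min b^T y  s.t.  A^T y >= c,  y >= 0.

So the dual LP is:
  minimize  8y1 + 12y2 + 14y3 + 26y4
  subject to:
    y1 + y3 + 4y4 >= 6
    y2 + 3y3 + 2y4 >= 6
    y1, y2, y3, y4 >= 0

Solving the primal: x* = (5, 3).
  primal value c^T x* = 48.
Solving the dual: y* = (0, 0, 1.2, 1.2).
  dual value b^T y* = 48.
Strong duality: c^T x* = b^T y*. Confirmed.

48


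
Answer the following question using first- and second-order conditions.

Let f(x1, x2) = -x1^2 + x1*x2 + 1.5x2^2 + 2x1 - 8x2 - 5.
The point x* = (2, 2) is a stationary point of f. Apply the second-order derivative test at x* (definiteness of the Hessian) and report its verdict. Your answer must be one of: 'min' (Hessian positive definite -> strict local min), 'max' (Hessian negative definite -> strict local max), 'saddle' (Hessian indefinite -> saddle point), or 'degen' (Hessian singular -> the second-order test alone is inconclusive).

Compute the Hessian H = grad^2 f:
  H = [[-2, 1], [1, 3]]
Verify stationarity: grad f(x*) = H x* + g = (0, 0).
Eigenvalues of H: -2.1926, 3.1926.
Eigenvalues have mixed signs, so H is indefinite -> x* is a saddle point.

saddle


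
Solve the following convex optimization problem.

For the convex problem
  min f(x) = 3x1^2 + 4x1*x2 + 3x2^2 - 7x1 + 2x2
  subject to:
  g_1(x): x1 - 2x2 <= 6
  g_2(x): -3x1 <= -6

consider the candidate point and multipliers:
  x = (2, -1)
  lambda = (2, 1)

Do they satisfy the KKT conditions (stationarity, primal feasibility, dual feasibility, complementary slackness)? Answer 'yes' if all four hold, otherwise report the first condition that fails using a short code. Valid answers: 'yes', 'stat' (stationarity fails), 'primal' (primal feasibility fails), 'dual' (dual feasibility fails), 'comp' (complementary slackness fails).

Gradient of f: grad f(x) = Q x + c = (1, 4)
Constraint values g_i(x) = a_i^T x - b_i:
  g_1((2, -1)) = -2
  g_2((2, -1)) = 0
Stationarity residual: grad f(x) + sum_i lambda_i a_i = (0, 0)
  -> stationarity OK
Primal feasibility (all g_i <= 0): OK
Dual feasibility (all lambda_i >= 0): OK
Complementary slackness (lambda_i * g_i(x) = 0 for all i): FAILS

Verdict: the first failing condition is complementary_slackness -> comp.

comp


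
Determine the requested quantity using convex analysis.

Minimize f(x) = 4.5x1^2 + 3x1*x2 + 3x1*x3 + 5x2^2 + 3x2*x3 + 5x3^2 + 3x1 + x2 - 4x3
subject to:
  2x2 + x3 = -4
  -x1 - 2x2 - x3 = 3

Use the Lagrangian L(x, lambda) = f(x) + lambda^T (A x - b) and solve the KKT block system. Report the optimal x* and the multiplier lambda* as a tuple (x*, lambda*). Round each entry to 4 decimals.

Form the Lagrangian:
  L(x, lambda) = (1/2) x^T Q x + c^T x + lambda^T (A x - b)
Stationarity (grad_x L = 0): Q x + c + A^T lambda = 0.
Primal feasibility: A x = b.

This gives the KKT block system:
  [ Q   A^T ] [ x     ]   [-c ]
  [ A    0  ] [ lambda ] = [ b ]

Solving the linear system:
  x*      = (1, -1.9474, -0.1053)
  lambda* = (13.7368, 5.8421)
  f(x*)   = 19.4474

x* = (1, -1.9474, -0.1053), lambda* = (13.7368, 5.8421)


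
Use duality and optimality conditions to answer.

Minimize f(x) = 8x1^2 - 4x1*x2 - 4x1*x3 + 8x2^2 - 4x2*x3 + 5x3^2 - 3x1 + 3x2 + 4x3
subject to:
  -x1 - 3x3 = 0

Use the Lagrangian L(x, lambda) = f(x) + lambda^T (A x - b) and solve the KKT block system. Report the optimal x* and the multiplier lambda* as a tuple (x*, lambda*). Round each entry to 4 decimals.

Form the Lagrangian:
  L(x, lambda) = (1/2) x^T Q x + c^T x + lambda^T (A x - b)
Stationarity (grad_x L = 0): Q x + c + A^T lambda = 0.
Primal feasibility: A x = b.

This gives the KKT block system:
  [ Q   A^T ] [ x     ]   [-c ]
  [ A    0  ] [ lambda ] = [ b ]

Solving the linear system:
  x*      = (0.1983, -0.1545, -0.0661)
  lambda* = (1.0546)
  f(x*)   = -0.6613

x* = (0.1983, -0.1545, -0.0661), lambda* = (1.0546)


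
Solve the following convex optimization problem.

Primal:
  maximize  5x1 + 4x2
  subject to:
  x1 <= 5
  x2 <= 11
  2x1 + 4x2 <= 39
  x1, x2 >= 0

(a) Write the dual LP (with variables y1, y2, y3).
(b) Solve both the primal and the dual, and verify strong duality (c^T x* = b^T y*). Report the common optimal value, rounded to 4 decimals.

The standard primal-dual pair for 'max c^T x s.t. A x <= b, x >= 0' is:
  Dual:  min b^T y  s.t.  A^T y >= c,  y >= 0.

So the dual LP is:
  minimize  5y1 + 11y2 + 39y3
  subject to:
    y1 + 2y3 >= 5
    y2 + 4y3 >= 4
    y1, y2, y3 >= 0

Solving the primal: x* = (5, 7.25).
  primal value c^T x* = 54.
Solving the dual: y* = (3, 0, 1).
  dual value b^T y* = 54.
Strong duality: c^T x* = b^T y*. Confirmed.

54


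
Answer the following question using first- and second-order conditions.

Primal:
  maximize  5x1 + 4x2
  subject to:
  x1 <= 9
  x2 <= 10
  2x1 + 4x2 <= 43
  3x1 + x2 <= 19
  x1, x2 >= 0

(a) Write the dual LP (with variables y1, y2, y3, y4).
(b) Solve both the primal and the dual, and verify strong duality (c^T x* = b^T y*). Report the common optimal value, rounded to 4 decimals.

The standard primal-dual pair for 'max c^T x s.t. A x <= b, x >= 0' is:
  Dual:  min b^T y  s.t.  A^T y >= c,  y >= 0.

So the dual LP is:
  minimize  9y1 + 10y2 + 43y3 + 19y4
  subject to:
    y1 + 2y3 + 3y4 >= 5
    y2 + 4y3 + y4 >= 4
    y1, y2, y3, y4 >= 0

Solving the primal: x* = (3.3, 9.1).
  primal value c^T x* = 52.9.
Solving the dual: y* = (0, 0, 0.7, 1.2).
  dual value b^T y* = 52.9.
Strong duality: c^T x* = b^T y*. Confirmed.

52.9


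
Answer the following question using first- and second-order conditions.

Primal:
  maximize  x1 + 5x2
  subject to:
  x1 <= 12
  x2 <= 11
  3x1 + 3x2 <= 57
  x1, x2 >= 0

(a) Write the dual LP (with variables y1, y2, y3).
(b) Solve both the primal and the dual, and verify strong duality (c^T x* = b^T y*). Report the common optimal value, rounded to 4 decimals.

The standard primal-dual pair for 'max c^T x s.t. A x <= b, x >= 0' is:
  Dual:  min b^T y  s.t.  A^T y >= c,  y >= 0.

So the dual LP is:
  minimize  12y1 + 11y2 + 57y3
  subject to:
    y1 + 3y3 >= 1
    y2 + 3y3 >= 5
    y1, y2, y3 >= 0

Solving the primal: x* = (8, 11).
  primal value c^T x* = 63.
Solving the dual: y* = (0, 4, 0.3333).
  dual value b^T y* = 63.
Strong duality: c^T x* = b^T y*. Confirmed.

63


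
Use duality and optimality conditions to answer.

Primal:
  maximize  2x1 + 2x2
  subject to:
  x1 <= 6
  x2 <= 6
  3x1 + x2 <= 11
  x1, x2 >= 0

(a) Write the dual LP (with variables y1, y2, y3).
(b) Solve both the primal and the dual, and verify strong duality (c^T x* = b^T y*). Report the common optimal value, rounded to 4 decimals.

The standard primal-dual pair for 'max c^T x s.t. A x <= b, x >= 0' is:
  Dual:  min b^T y  s.t.  A^T y >= c,  y >= 0.

So the dual LP is:
  minimize  6y1 + 6y2 + 11y3
  subject to:
    y1 + 3y3 >= 2
    y2 + y3 >= 2
    y1, y2, y3 >= 0

Solving the primal: x* = (1.6667, 6).
  primal value c^T x* = 15.3333.
Solving the dual: y* = (0, 1.3333, 0.6667).
  dual value b^T y* = 15.3333.
Strong duality: c^T x* = b^T y*. Confirmed.

15.3333


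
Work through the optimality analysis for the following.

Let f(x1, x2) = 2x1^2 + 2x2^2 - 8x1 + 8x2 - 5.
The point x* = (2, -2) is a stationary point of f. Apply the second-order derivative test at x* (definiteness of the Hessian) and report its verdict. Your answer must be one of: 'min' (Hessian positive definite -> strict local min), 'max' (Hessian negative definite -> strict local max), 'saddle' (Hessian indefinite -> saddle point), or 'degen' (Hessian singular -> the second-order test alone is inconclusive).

Compute the Hessian H = grad^2 f:
  H = [[4, 0], [0, 4]]
Verify stationarity: grad f(x*) = H x* + g = (0, 0).
Eigenvalues of H: 4, 4.
Both eigenvalues > 0, so H is positive definite -> x* is a strict local min.

min


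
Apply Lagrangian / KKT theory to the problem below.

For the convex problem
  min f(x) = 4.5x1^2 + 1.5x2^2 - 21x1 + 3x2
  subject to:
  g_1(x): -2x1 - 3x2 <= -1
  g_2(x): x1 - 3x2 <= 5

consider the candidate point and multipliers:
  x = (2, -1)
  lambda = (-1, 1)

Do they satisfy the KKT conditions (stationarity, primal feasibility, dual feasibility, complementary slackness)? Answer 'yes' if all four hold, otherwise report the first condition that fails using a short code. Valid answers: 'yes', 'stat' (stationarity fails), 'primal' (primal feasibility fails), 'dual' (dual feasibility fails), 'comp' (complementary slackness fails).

Gradient of f: grad f(x) = Q x + c = (-3, 0)
Constraint values g_i(x) = a_i^T x - b_i:
  g_1((2, -1)) = 0
  g_2((2, -1)) = 0
Stationarity residual: grad f(x) + sum_i lambda_i a_i = (0, 0)
  -> stationarity OK
Primal feasibility (all g_i <= 0): OK
Dual feasibility (all lambda_i >= 0): FAILS
Complementary slackness (lambda_i * g_i(x) = 0 for all i): OK

Verdict: the first failing condition is dual_feasibility -> dual.

dual


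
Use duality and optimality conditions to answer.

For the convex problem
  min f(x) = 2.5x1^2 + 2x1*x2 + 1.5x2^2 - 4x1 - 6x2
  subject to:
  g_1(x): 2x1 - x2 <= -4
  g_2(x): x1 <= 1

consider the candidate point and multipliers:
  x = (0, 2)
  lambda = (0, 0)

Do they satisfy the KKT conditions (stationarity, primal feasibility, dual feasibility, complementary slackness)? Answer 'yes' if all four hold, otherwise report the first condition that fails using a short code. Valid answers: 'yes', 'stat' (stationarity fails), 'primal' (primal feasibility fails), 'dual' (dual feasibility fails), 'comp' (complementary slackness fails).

Gradient of f: grad f(x) = Q x + c = (0, 0)
Constraint values g_i(x) = a_i^T x - b_i:
  g_1((0, 2)) = 2
  g_2((0, 2)) = -1
Stationarity residual: grad f(x) + sum_i lambda_i a_i = (0, 0)
  -> stationarity OK
Primal feasibility (all g_i <= 0): FAILS
Dual feasibility (all lambda_i >= 0): OK
Complementary slackness (lambda_i * g_i(x) = 0 for all i): OK

Verdict: the first failing condition is primal_feasibility -> primal.

primal
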